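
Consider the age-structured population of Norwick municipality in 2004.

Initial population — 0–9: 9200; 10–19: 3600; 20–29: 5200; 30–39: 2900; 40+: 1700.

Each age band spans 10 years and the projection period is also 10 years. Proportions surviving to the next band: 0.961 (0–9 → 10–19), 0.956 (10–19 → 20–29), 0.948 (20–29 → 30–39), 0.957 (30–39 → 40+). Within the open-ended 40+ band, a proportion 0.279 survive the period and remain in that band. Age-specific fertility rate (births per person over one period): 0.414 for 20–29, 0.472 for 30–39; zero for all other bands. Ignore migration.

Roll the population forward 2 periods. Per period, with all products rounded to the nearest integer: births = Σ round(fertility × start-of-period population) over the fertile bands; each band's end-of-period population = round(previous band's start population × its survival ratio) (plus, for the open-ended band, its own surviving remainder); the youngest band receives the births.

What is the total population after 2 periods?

Let group 1 be 0–9 through group 5 = 40+.
Period 1.
Births: 5200 * 0.414 = 2153, 2900 * 0.472 = 1369 → 3522
Group 2: 9200 * 0.961 = 8841
Group 3: 3600 * 0.956 = 3442
Group 4: 5200 * 0.948 = 4930
Group 5: 2900 * 0.957 + 1700 * 0.279 = 2775 + 474 = 3249
Giving 3522 / 8841 / 3442 / 4930 / 3249.
Period 2.
Births: 3442 * 0.414 = 1425, 4930 * 0.472 = 2327 → 3752
Group 2: 3522 * 0.961 = 3385
Group 3: 8841 * 0.956 = 8452
Group 4: 3442 * 0.948 = 3263
Group 5: 4930 * 0.957 + 3249 * 0.279 = 4718 + 906 = 5624
Giving 3752 / 3385 / 8452 / 3263 / 5624.
Total after period 2: 3752 + 3385 + 8452 + 3263 + 5624 = 24476

24476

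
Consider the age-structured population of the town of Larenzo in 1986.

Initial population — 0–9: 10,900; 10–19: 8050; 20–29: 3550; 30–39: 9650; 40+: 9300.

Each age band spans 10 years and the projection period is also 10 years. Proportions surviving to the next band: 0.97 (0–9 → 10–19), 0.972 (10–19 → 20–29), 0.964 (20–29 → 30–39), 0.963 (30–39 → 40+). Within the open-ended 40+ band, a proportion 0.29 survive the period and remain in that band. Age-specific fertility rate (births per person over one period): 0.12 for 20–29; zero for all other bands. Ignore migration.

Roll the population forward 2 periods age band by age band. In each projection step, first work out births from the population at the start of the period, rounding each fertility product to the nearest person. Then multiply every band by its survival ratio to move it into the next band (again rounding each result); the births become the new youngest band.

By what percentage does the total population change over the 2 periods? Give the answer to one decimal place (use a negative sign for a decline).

[period 1]
Births: 3550 × 0.12 = 426
10–19: 10900 × 0.97 = 10573
20–29: 8050 × 0.972 = 7825
30–39: 3550 × 0.964 = 3422
40+: 9650 × 0.963 + 9300 × 0.29 = 9293 + 2697 = 11990
→ [426, 10573, 7825, 3422, 11990]
[period 2]
Births: 7825 × 0.12 = 939
10–19: 426 × 0.97 = 413
20–29: 10573 × 0.972 = 10277
30–39: 7825 × 0.964 = 7543
40+: 3422 × 0.963 + 11990 × 0.29 = 3295 + 3477 = 6772
→ [939, 413, 10277, 7543, 6772]
Total: 41450 → 25944; change = -15506; percentage change = -37.4%

-37.4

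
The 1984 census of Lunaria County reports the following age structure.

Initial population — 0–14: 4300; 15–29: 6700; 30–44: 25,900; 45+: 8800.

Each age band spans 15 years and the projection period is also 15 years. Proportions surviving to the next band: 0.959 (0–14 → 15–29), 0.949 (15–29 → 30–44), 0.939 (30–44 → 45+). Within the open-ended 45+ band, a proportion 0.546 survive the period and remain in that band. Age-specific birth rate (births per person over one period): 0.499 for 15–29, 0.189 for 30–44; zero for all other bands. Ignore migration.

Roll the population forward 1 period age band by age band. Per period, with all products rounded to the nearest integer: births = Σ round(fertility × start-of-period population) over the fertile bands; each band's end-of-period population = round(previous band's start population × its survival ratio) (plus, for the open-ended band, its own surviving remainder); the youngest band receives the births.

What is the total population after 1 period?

[period 1]
Births: 6700 * 0.499 = 3343, 25900 * 0.189 = 4895 — total 8238
15–29: 4300 * 0.959 = 4124
30–44: 6700 * 0.949 = 6358
45+: 25900 * 0.939 + 8800 * 0.546 = 24320 + 4805 = 29125
End of period: [8238, 4124, 6358, 29125]
Total after period 1: 8238 + 4124 + 6358 + 29125 = 47845

47845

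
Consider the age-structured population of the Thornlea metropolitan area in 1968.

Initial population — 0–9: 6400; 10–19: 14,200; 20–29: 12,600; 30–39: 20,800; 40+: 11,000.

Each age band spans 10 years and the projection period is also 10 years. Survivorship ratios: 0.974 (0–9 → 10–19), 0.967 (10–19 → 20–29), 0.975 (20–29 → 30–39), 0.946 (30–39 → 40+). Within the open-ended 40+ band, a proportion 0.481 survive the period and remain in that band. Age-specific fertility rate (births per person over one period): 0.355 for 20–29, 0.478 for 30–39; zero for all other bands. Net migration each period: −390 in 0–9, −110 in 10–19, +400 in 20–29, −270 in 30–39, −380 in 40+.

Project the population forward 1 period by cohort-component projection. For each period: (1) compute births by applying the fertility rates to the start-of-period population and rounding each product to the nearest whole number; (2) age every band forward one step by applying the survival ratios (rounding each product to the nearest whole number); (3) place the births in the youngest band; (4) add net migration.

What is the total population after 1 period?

70883

[period 1]
Births: 12600 * 0.355 = 4473 ; 20800 * 0.478 = 9942 — total 14415
10–19: 6400 * 0.974 = 6234
20–29: 14200 * 0.967 = 13731
30–39: 12600 * 0.975 = 12285
40+: 20800 * 0.946 + 11000 * 0.481 = 19677 + 5291 = 24968
Net migration: 0–9 − 390 → 14025; 10–19 − 110 → 6124; 20–29 + 400 → 14131; 30–39 − 270 → 12015; 40+ − 380 → 24588
Population now: 0–9=14025, 10–19=6124, 20–29=14131, 30–39=12015, 40+=24588
Total after period 1: 14025 + 6124 + 14131 + 12015 + 24588 = 70883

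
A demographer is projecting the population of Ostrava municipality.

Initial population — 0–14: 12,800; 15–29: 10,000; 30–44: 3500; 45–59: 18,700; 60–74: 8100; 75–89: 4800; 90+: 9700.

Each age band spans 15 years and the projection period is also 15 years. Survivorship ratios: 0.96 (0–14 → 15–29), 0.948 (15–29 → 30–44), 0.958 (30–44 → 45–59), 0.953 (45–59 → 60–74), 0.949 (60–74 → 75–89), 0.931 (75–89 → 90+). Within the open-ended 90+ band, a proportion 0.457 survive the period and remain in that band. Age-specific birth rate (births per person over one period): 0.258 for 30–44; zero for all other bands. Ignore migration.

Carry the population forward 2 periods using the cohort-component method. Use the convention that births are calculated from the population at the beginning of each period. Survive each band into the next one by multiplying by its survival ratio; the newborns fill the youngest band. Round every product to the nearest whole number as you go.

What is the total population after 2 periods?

55376

Call the groups 1 to 7, youngest first.
[period 1]
Births: 3500 * 0.258 = 903
Group 2: 12800 * 0.96 = 12288
Group 3: 10000 * 0.948 = 9480
Group 4: 3500 * 0.958 = 3353
Group 5: 18700 * 0.953 = 17821
Group 6: 8100 * 0.949 = 7687
Group 7: 4800 * 0.931 + 9700 * 0.457 = 4469 + 4433 = 8902
Population now: 0–14=903, 15–29=12288, 30–44=9480, 45–59=3353, 60–74=17821, 75–89=7687, 90+=8902
[period 2]
Births: 9480 * 0.258 = 2446
Group 2: 903 * 0.96 = 867
Group 3: 12288 * 0.948 = 11649
Group 4: 9480 * 0.958 = 9082
Group 5: 3353 * 0.953 = 3195
Group 6: 17821 * 0.949 = 16912
Group 7: 7687 * 0.931 + 8902 * 0.457 = 7157 + 4068 = 11225
Population now: 0–14=2446, 15–29=867, 30–44=11649, 45–59=9082, 60–74=3195, 75–89=16912, 90+=11225
Total after period 2: 2446 + 867 + 11649 + 9082 + 3195 + 16912 + 11225 = 55376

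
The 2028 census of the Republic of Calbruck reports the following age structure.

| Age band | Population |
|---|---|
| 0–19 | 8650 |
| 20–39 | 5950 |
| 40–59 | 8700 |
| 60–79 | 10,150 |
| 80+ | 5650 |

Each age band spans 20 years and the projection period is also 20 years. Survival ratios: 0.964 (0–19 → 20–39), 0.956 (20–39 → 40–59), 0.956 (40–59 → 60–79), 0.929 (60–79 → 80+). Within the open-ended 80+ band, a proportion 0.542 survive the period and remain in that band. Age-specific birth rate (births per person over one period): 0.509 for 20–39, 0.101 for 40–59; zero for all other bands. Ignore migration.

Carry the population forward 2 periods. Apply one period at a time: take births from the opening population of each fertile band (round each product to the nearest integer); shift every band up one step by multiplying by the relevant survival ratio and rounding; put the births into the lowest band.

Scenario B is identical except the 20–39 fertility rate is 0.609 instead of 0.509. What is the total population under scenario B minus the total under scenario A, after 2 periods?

Let group 1 be 0–19 through group 5 = 80+.
Period 1:
Births: 5950 × 0.509 = 3029  |  8700 × 0.101 = 879 — total 3908
Group 2: 8650 × 0.964 = 8339
Group 3: 5950 × 0.956 = 5688
Group 4: 8700 × 0.956 = 8317
Group 5: 10150 × 0.929 + 5650 × 0.542 = 9429 + 3062 = 12491
Giving 3908 / 8339 / 5688 / 8317 / 12491.
Period 2:
Births: 8339 × 0.509 = 4245  |  5688 × 0.101 = 574 — total 4819
Group 2: 3908 × 0.964 = 3767
Group 3: 8339 × 0.956 = 7972
Group 4: 5688 × 0.956 = 5438
Group 5: 8317 × 0.929 + 12491 × 0.542 = 7726 + 6770 = 14496
Giving 4819 / 3767 / 7972 / 5438 / 14496.
Scenario A total after 2 periods: 36492
Scenario B projection —
Period 1:
Births: 5950 × 0.609 = 3624  |  8700 × 0.101 = 879 — total 4503
Group 2: 8650 × 0.964 = 8339
Group 3: 5950 × 0.956 = 5688
Group 4: 8700 × 0.956 = 8317
Group 5: 10150 × 0.929 + 5650 × 0.542 = 9429 + 3062 = 12491
Giving 4503 / 8339 / 5688 / 8317 / 12491.
Period 2:
Births: 8339 × 0.609 = 5078  |  5688 × 0.101 = 574 — total 5652
Group 2: 4503 × 0.964 = 4341
Group 3: 8339 × 0.956 = 7972
Group 4: 5688 × 0.956 = 5438
Group 5: 8317 × 0.929 + 12491 × 0.542 = 7726 + 6770 = 14496
Giving 5652 / 4341 / 7972 / 5438 / 14496.
Scenario B total after 2 periods: 37899
Difference B − A = 37899 − 36492 = 1407

1407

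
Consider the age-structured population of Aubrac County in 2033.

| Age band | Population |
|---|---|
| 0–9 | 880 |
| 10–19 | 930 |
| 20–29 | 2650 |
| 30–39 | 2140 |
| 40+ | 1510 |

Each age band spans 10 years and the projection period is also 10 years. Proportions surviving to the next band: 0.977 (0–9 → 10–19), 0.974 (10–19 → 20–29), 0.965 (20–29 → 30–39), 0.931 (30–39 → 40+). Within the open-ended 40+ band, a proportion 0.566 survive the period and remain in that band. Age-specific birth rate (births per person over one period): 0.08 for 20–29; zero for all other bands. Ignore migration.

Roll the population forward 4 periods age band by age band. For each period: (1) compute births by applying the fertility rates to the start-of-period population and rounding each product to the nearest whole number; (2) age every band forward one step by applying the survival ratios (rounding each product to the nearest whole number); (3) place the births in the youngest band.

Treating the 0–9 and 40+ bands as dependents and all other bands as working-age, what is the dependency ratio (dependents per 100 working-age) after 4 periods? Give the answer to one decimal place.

Let group 1 be 0–9 through group 5 = 40+.
Period 1:
Births: 2650 × 0.08 = 212
Group 2: 880 × 0.977 = 860
Group 3: 930 × 0.974 = 906
Group 4: 2650 × 0.965 = 2557
Group 5: 2140 × 0.931 + 1510 × 0.566 = 1992 + 855 = 2847
Giving 212 / 860 / 906 / 2557 / 2847.
Period 2:
Births: 906 × 0.08 = 72
Group 2: 212 × 0.977 = 207
Group 3: 860 × 0.974 = 838
Group 4: 906 × 0.965 = 874
Group 5: 2557 × 0.931 + 2847 × 0.566 = 2381 + 1611 = 3992
Giving 72 / 207 / 838 / 874 / 3992.
Period 3:
Births: 838 × 0.08 = 67
Group 2: 72 × 0.977 = 70
Group 3: 207 × 0.974 = 202
Group 4: 838 × 0.965 = 809
Group 5: 874 × 0.931 + 3992 × 0.566 = 814 + 2259 = 3073
Giving 67 / 70 / 202 / 809 / 3073.
Period 4:
Births: 202 × 0.08 = 16
Group 2: 67 × 0.977 = 65
Group 3: 70 × 0.974 = 68
Group 4: 202 × 0.965 = 195
Group 5: 809 × 0.931 + 3073 × 0.566 = 753 + 1739 = 2492
Giving 16 / 65 / 68 / 195 / 2492.
Dependents (band 0–9 + band 40+) = 16 + 2492 = 2508; working-age = 328; ratio = 2508/328 × 100 = 764.6

764.6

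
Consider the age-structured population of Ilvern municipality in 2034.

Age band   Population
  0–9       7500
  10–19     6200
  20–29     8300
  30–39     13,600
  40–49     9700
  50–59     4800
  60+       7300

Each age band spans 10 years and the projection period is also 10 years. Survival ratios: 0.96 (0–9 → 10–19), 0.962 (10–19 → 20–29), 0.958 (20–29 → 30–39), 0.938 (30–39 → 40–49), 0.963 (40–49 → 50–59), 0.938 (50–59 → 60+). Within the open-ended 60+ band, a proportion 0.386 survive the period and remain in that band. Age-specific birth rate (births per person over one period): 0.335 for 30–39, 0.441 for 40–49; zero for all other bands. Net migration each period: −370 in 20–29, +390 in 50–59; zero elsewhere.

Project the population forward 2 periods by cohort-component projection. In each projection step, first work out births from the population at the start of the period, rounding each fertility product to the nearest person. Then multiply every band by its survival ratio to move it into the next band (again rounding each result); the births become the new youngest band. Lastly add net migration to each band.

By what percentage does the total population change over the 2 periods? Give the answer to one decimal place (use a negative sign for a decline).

Numbering the groups 1..7 from youngest to oldest:
— Period 1 —
Births: 13600 × 0.335 = 4556  |  9700 × 0.441 = 4278 ⇒ total 8834
Group 2: 7500 × 0.96 = 7200
Group 3: 6200 × 0.962 = 5964
Group 4: 8300 × 0.958 = 7951
Group 5: 13600 × 0.938 = 12757
Group 6: 9700 × 0.963 = 9341
Group 7: 4800 × 0.938 + 7300 × 0.386 = 4502 + 2818 = 7320
Net migration: Group 3 − 370 → 5594; Group 6 + 390 → 9731
End of period: [8834, 7200, 5594, 7951, 12757, 9731, 7320]
— Period 2 —
Births: 7951 × 0.335 = 2664  |  12757 × 0.441 = 5626 ⇒ total 8290
Group 2: 8834 × 0.96 = 8481
Group 3: 7200 × 0.962 = 6926
Group 4: 5594 × 0.958 = 5359
Group 5: 7951 × 0.938 = 7458
Group 6: 12757 × 0.963 = 12285
Group 7: 9731 × 0.938 + 7320 × 0.386 = 9128 + 2826 = 11954
Net migration: Group 3 − 370 → 6556; Group 6 + 390 → 12675
End of period: [8290, 8481, 6556, 5359, 7458, 12675, 11954]
Total: 57400 → 60773; change = 3373; percentage change = 5.9%

5.9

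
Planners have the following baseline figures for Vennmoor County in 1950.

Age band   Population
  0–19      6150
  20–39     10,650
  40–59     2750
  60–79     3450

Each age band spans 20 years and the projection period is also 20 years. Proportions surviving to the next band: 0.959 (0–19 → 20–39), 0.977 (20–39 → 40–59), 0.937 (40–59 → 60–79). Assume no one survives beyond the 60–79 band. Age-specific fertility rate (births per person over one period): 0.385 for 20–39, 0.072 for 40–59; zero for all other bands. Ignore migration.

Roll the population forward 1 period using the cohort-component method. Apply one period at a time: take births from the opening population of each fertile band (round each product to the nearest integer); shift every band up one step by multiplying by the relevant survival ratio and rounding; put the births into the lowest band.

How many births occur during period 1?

After projecting period 1:
Births: 10650 × 0.385 = 4100 ; 2750 × 0.072 = 198 — total 4298
20–39: 6150 × 0.959 = 5898
40–59: 10650 × 0.977 = 10405
60–79: 2750 × 0.937 = 2577
End of period: [4298, 5898, 10405, 2577]

4298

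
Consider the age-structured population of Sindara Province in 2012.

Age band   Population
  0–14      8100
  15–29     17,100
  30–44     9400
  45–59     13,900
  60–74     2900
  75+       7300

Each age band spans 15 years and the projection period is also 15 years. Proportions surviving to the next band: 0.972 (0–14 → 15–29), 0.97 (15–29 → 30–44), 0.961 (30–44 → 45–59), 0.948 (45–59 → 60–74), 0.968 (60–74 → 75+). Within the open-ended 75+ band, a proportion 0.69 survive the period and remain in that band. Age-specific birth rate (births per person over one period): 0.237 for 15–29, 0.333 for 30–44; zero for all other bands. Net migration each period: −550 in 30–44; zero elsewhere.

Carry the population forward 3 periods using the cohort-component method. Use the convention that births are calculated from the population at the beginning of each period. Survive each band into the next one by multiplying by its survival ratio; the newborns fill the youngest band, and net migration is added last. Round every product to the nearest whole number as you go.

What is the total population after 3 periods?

Period 1.
Births: 17100 × 0.237 = 4053 ; 9400 × 0.333 = 3130 → 7183
15–29: 8100 × 0.972 = 7873
30–44: 17100 × 0.97 = 16587
45–59: 9400 × 0.961 = 9033
60–74: 13900 × 0.948 = 13177
75+: 2900 × 0.968 + 7300 × 0.69 = 2807 + 5037 = 7844
Net migration: 30–44 − 550 → 16037
→ [7183, 7873, 16037, 9033, 13177, 7844]
Period 2.
Births: 7873 × 0.237 = 1866 ; 16037 × 0.333 = 5340 → 7206
15–29: 7183 × 0.972 = 6982
30–44: 7873 × 0.97 = 7637
45–59: 16037 × 0.961 = 15412
60–74: 9033 × 0.948 = 8563
75+: 13177 × 0.968 + 7844 × 0.69 = 12755 + 5412 = 18167
Net migration: 30–44 − 550 → 7087
→ [7206, 6982, 7087, 15412, 8563, 18167]
Period 3.
Births: 6982 × 0.237 = 1655 ; 7087 × 0.333 = 2360 → 4015
15–29: 7206 × 0.972 = 7004
30–44: 6982 × 0.97 = 6773
45–59: 7087 × 0.961 = 6811
60–74: 15412 × 0.948 = 14611
75+: 8563 × 0.968 + 18167 × 0.69 = 8289 + 12535 = 20824
Net migration: 30–44 − 550 → 6223
→ [4015, 7004, 6223, 6811, 14611, 20824]
Total after period 3: 4015 + 7004 + 6223 + 6811 + 14611 + 20824 = 59488

59488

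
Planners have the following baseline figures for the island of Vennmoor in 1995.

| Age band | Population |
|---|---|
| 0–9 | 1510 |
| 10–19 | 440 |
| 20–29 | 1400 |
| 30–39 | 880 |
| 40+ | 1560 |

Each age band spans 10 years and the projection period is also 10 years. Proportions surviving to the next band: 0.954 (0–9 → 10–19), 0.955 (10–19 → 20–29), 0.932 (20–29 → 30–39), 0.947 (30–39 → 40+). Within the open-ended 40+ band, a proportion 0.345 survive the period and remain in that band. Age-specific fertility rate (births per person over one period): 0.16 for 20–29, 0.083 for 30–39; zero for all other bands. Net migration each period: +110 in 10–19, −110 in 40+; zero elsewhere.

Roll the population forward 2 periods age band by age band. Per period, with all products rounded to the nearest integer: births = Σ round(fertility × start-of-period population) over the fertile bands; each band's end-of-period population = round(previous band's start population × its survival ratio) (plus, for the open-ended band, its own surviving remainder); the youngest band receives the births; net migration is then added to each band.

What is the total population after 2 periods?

Let group 1 be 0–9 through group 5 = 40+.
— Period 1 —
Births: 1400 × 0.16 = 224, 880 × 0.083 = 73 → total 297
Group 2: 1510 × 0.954 = 1441
Group 3: 440 × 0.955 = 420
Group 4: 1400 × 0.932 = 1305
Group 5: 880 × 0.947 + 1560 × 0.345 = 833 + 538 = 1371
Net migration: Group 2 + 110 → 1551; Group 5 − 110 → 1261
End of period: [297, 1551, 420, 1305, 1261]
— Period 2 —
Births: 420 × 0.16 = 67, 1305 × 0.083 = 108 → total 175
Group 2: 297 × 0.954 = 283
Group 3: 1551 × 0.955 = 1481
Group 4: 420 × 0.932 = 391
Group 5: 1305 × 0.947 + 1261 × 0.345 = 1236 + 435 = 1671
Net migration: Group 2 + 110 → 393; Group 5 − 110 → 1561
End of period: [175, 393, 1481, 391, 1561]
Total after period 2: 175 + 393 + 1481 + 391 + 1561 = 4001

4001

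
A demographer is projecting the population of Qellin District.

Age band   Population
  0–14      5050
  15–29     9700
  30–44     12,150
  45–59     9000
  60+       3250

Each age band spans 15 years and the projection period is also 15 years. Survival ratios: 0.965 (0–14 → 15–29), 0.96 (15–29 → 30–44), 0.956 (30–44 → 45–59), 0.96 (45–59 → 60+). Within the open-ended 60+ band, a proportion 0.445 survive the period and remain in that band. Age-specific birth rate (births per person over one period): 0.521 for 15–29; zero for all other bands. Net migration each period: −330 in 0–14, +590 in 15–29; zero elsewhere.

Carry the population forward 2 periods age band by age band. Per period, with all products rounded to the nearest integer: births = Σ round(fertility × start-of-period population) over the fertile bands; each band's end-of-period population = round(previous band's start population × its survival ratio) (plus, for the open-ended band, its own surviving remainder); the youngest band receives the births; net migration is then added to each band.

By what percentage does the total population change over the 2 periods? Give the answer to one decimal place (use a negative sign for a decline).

-4.3

(Groups numbered youngest = 1 to oldest = 5.)
[period 1]
Births: 9700 × 0.521 = 5054
Group 2: 5050 × 0.965 = 4873
Group 3: 9700 × 0.96 = 9312
Group 4: 12150 × 0.956 = 11615
Group 5: 9000 × 0.96 + 3250 × 0.445 = 8640 + 1446 = 10086
Net migration: Group 1 − 330 → 4724; Group 2 + 590 → 5463
→ [4724, 5463, 9312, 11615, 10086]
[period 2]
Births: 5463 × 0.521 = 2846
Group 2: 4724 × 0.965 = 4559
Group 3: 5463 × 0.96 = 5244
Group 4: 9312 × 0.956 = 8902
Group 5: 11615 × 0.96 + 10086 × 0.445 = 11150 + 4488 = 15638
Net migration: Group 1 − 330 → 2516; Group 2 + 590 → 5149
→ [2516, 5149, 5244, 8902, 15638]
Total: 39150 → 37449; change = -1701; percentage change = -4.3%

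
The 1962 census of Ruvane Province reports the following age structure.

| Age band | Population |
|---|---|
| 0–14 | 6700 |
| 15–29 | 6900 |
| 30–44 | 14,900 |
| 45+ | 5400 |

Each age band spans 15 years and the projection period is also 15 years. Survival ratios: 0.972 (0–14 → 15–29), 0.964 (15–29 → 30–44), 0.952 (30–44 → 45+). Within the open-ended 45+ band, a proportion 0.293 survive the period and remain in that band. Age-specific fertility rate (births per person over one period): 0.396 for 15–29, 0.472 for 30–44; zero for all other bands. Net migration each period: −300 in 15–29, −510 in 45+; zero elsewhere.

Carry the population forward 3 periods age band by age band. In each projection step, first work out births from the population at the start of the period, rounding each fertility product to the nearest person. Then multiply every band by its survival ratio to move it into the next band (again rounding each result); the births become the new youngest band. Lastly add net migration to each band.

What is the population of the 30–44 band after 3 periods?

Let group 1 be 0–14 through group 4 = 45+.
[period 1]
Births: 6900 × 0.396 = 2732, 14900 × 0.472 = 7033 ⇒ total 9765
Group 2: 6700 × 0.972 = 6512
Group 3: 6900 × 0.964 = 6652
Group 4: 14900 × 0.952 + 5400 × 0.293 = 14185 + 1582 = 15767
Net migration: Group 2 − 300 → 6212; Group 4 − 510 → 15257
Giving 9765 / 6212 / 6652 / 15257.
[period 2]
Births: 6212 × 0.396 = 2460, 6652 × 0.472 = 3140 ⇒ total 5600
Group 2: 9765 × 0.972 = 9492
Group 3: 6212 × 0.964 = 5988
Group 4: 6652 × 0.952 + 15257 × 0.293 = 6333 + 4470 = 10803
Net migration: Group 2 − 300 → 9192; Group 4 − 510 → 10293
Giving 5600 / 9192 / 5988 / 10293.
[period 3]
Births: 9192 × 0.396 = 3640, 5988 × 0.472 = 2826 ⇒ total 6466
Group 2: 5600 × 0.972 = 5443
Group 3: 9192 × 0.964 = 8861
Group 4: 5988 × 0.952 + 10293 × 0.293 = 5701 + 3016 = 8717
Net migration: Group 2 − 300 → 5143; Group 4 − 510 → 8207
Giving 6466 / 5143 / 8861 / 8207.

8861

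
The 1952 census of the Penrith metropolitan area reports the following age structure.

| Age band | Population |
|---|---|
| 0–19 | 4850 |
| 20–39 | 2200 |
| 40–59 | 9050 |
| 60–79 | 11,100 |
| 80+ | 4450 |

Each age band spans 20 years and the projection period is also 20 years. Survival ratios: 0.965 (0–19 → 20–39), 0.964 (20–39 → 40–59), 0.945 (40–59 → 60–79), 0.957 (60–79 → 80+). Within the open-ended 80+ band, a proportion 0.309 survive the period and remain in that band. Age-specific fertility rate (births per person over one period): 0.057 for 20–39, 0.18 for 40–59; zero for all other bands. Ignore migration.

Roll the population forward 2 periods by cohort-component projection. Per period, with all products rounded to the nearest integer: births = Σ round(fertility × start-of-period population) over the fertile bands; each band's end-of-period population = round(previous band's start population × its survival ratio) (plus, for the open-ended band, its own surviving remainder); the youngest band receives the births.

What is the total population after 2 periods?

[period 1]
Births: 2200 × 0.057 = 125, 9050 × 0.18 = 1629 → 1754
20–39: 4850 × 0.965 = 4680
40–59: 2200 × 0.964 = 2121
60–79: 9050 × 0.945 = 8552
80+: 11100 × 0.957 + 4450 × 0.309 = 10623 + 1375 = 11998
Giving 1754 / 4680 / 2121 / 8552 / 11998.
[period 2]
Births: 4680 × 0.057 = 267, 2121 × 0.18 = 382 → 649
20–39: 1754 × 0.965 = 1693
40–59: 4680 × 0.964 = 4512
60–79: 2121 × 0.945 = 2004
80+: 8552 × 0.957 + 11998 × 0.309 = 8184 + 3707 = 11891
Giving 649 / 1693 / 4512 / 2004 / 11891.
Total after period 2: 649 + 1693 + 4512 + 2004 + 11891 = 20749

20749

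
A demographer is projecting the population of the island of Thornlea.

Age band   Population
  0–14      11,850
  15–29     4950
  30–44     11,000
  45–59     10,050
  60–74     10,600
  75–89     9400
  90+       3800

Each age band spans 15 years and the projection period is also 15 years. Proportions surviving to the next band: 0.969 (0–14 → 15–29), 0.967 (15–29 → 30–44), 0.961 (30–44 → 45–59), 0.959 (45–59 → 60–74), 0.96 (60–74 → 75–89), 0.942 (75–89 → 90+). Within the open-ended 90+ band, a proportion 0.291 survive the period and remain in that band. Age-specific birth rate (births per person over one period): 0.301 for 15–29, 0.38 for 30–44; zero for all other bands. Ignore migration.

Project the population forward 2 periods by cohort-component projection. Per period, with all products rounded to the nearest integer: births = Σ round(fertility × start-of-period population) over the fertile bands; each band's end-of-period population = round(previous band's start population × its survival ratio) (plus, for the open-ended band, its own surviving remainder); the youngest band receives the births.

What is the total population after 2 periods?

58348

Period 1:
Births: 4950 × 0.301 = 1490  |  11000 × 0.38 = 4180 ⇒ total 5670
15–29: 11850 × 0.969 = 11483
30–44: 4950 × 0.967 = 4787
45–59: 11000 × 0.961 = 10571
60–74: 10050 × 0.959 = 9638
75–89: 10600 × 0.96 = 10176
90+: 9400 × 0.942 + 3800 × 0.291 = 8855 + 1106 = 9961
Population now: 0–14=5670, 15–29=11483, 30–44=4787, 45–59=10571, 60–74=9638, 75–89=10176, 90+=9961
Period 2:
Births: 11483 × 0.301 = 3456  |  4787 × 0.38 = 1819 ⇒ total 5275
15–29: 5670 × 0.969 = 5494
30–44: 11483 × 0.967 = 11104
45–59: 4787 × 0.961 = 4600
60–74: 10571 × 0.959 = 10138
75–89: 9638 × 0.96 = 9252
90+: 10176 × 0.942 + 9961 × 0.291 = 9586 + 2899 = 12485
Population now: 0–14=5275, 15–29=5494, 30–44=11104, 45–59=4600, 60–74=10138, 75–89=9252, 90+=12485
Total after period 2: 5275 + 5494 + 11104 + 4600 + 10138 + 9252 + 12485 = 58348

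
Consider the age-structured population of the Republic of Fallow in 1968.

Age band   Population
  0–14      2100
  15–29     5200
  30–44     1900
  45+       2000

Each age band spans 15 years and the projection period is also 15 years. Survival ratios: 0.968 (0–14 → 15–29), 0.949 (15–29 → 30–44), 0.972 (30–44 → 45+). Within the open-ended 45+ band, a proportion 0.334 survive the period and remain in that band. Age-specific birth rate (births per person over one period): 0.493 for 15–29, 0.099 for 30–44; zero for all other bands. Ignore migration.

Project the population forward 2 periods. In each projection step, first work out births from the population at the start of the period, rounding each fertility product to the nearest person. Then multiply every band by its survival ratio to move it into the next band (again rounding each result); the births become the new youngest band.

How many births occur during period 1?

[period 1]
Births: 5200 * 0.493 = 2564  |  1900 * 0.099 = 188 → 2752
15–29: 2100 * 0.968 = 2033
30–44: 5200 * 0.949 = 4935
45+: 1900 * 0.972 + 2000 * 0.334 = 1847 + 668 = 2515
Giving 2752 / 2033 / 4935 / 2515.

2752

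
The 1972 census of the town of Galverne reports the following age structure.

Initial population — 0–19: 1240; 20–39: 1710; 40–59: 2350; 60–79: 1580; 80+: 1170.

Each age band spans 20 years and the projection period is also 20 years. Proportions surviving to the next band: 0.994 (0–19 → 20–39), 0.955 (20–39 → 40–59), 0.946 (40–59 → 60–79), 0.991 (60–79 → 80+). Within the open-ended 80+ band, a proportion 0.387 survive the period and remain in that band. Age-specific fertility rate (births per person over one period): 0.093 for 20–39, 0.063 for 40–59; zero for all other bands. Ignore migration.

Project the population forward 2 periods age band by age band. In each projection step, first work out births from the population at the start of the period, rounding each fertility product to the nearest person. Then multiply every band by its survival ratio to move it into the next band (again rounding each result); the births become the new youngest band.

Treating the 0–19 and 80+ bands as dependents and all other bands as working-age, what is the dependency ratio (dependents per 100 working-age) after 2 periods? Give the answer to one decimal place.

105.7

Numbering the groups 1..5 from youngest to oldest:
Period 1.
Births: 1710 * 0.093 = 159  |  2350 * 0.063 = 148 → 307
Group 2: 1240 * 0.994 = 1233
Group 3: 1710 * 0.955 = 1633
Group 4: 2350 * 0.946 = 2223
Group 5: 1580 * 0.991 + 1170 * 0.387 = 1566 + 453 = 2019
→ [307, 1233, 1633, 2223, 2019]
Period 2.
Births: 1233 * 0.093 = 115  |  1633 * 0.063 = 103 → 218
Group 2: 307 * 0.994 = 305
Group 3: 1233 * 0.955 = 1178
Group 4: 1633 * 0.946 = 1545
Group 5: 2223 * 0.991 + 2019 * 0.387 = 2203 + 781 = 2984
→ [218, 305, 1178, 1545, 2984]
Dependents (band 0–19 + band 80+) = 218 + 2984 = 3202; working-age = 3028; ratio = 3202/3028 × 100 = 105.7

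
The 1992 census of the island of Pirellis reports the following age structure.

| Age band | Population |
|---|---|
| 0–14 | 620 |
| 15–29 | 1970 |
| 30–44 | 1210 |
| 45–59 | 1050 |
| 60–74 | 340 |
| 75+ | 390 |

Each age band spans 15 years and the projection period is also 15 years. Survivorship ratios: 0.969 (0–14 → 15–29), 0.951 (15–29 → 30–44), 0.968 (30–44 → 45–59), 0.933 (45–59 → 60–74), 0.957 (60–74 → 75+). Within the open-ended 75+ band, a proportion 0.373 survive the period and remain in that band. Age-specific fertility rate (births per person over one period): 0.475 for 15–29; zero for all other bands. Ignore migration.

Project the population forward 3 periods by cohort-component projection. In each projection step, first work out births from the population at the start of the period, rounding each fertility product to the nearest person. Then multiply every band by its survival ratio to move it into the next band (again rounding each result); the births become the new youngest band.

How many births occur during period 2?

[period 1]
Births: 1970 × 0.475 = 936
15–29: 620 × 0.969 = 601
30–44: 1970 × 0.951 = 1873
45–59: 1210 × 0.968 = 1171
60–74: 1050 × 0.933 = 980
75+: 340 × 0.957 + 390 × 0.373 = 325 + 145 = 470
Population now: 0–14=936, 15–29=601, 30–44=1873, 45–59=1171, 60–74=980, 75+=470
[period 2]
Births: 601 × 0.475 = 285
15–29: 936 × 0.969 = 907
30–44: 601 × 0.951 = 572
45–59: 1873 × 0.968 = 1813
60–74: 1171 × 0.933 = 1093
75+: 980 × 0.957 + 470 × 0.373 = 938 + 175 = 1113
Population now: 0–14=285, 15–29=907, 30–44=572, 45–59=1813, 60–74=1093, 75+=1113

285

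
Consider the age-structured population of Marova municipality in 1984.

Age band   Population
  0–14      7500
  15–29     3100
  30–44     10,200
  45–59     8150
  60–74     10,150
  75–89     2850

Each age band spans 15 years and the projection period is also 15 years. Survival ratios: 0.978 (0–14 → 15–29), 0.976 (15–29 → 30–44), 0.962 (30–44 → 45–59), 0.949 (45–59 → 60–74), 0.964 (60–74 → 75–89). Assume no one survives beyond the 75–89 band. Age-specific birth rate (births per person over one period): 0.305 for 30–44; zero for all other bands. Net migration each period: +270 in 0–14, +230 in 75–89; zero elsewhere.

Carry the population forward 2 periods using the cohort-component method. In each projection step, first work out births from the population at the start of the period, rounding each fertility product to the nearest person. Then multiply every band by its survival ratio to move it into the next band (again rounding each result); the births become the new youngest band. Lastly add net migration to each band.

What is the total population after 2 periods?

31568

After projecting period 1:
Births: 10200 × 0.305 = 3111
15–29: 7500 × 0.978 = 7335
30–44: 3100 × 0.976 = 3026
45–59: 10200 × 0.962 = 9812
60–74: 8150 × 0.949 = 7734
75–89: 10150 × 0.964 = 9785
Net migration: 0–14 + 270 → 3381; 75–89 + 230 → 10015
Population now: 0–14=3381, 15–29=7335, 30–44=3026, 45–59=9812, 60–74=7734, 75–89=10015
After projecting period 2:
Births: 3026 × 0.305 = 923
15–29: 3381 × 0.978 = 3307
30–44: 7335 × 0.976 = 7159
45–59: 3026 × 0.962 = 2911
60–74: 9812 × 0.949 = 9312
75–89: 7734 × 0.964 = 7456
Net migration: 0–14 + 270 → 1193; 75–89 + 230 → 7686
Population now: 0–14=1193, 15–29=3307, 30–44=7159, 45–59=2911, 60–74=9312, 75–89=7686
Total after period 2: 1193 + 3307 + 7159 + 2911 + 9312 + 7686 = 31568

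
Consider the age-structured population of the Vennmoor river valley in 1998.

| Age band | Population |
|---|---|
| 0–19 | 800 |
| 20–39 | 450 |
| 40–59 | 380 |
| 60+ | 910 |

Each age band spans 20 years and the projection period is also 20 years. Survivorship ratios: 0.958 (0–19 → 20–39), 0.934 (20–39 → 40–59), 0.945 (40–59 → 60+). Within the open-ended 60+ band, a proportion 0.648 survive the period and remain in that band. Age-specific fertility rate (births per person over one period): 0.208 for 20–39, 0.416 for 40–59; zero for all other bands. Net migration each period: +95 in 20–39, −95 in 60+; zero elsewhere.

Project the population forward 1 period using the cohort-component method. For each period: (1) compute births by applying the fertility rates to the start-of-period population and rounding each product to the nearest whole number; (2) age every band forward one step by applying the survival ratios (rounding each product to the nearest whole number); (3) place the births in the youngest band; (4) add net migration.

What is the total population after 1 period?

Call the bands 1 to 4, youngest first.
[period 1]
Births: 450 * 0.208 = 94, 380 * 0.416 = 158 → total 252
Band 2: 800 * 0.958 = 766
Band 3: 450 * 0.934 = 420
Band 4: 380 * 0.945 + 910 * 0.648 = 359 + 590 = 949
Net migration: Band 2 + 95 → 861; Band 4 − 95 → 854
End of period: [252, 861, 420, 854]
Total after period 1: 252 + 861 + 420 + 854 = 2387

2387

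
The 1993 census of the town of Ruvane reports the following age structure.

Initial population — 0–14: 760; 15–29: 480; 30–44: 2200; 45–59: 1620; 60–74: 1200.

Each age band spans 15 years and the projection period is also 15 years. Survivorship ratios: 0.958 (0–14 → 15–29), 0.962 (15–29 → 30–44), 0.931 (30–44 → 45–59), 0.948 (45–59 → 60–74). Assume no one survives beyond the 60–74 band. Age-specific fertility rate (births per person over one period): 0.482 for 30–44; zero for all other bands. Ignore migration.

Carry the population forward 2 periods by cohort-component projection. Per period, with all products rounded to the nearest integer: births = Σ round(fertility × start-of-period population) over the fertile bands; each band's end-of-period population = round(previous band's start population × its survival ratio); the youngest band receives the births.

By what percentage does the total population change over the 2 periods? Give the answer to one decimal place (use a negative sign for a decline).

— Period 1 —
Births: 2200 × 0.482 = 1060
15–29: 760 × 0.958 = 728
30–44: 480 × 0.962 = 462
45–59: 2200 × 0.931 = 2048
60–74: 1620 × 0.948 = 1536
Giving 1060 / 728 / 462 / 2048 / 1536.
— Period 2 —
Births: 462 × 0.482 = 223
15–29: 1060 × 0.958 = 1015
30–44: 728 × 0.962 = 700
45–59: 462 × 0.931 = 430
60–74: 2048 × 0.948 = 1942
Giving 223 / 1015 / 700 / 430 / 1942.
Total: 6260 → 4310; change = -1950; percentage change = -31.2%

-31.2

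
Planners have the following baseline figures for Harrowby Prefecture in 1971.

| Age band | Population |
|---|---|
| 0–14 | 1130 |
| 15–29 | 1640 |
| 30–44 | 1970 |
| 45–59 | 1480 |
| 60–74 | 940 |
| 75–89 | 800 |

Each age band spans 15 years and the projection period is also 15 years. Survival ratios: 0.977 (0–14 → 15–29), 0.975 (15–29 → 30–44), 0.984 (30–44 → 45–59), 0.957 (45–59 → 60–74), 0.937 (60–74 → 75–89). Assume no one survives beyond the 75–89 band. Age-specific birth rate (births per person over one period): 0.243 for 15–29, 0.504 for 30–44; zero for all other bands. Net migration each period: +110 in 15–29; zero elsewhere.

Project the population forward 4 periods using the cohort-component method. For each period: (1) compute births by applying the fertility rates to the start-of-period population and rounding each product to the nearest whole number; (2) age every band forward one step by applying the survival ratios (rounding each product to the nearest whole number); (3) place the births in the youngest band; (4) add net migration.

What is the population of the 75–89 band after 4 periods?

(Bands numbered youngest = 1 to oldest = 6.)
Period 1.
Births: 1640 × 0.243 = 399, 1970 × 0.504 = 993 → total 1392
Band 2: 1130 × 0.977 = 1104
Band 3: 1640 × 0.975 = 1599
Band 4: 1970 × 0.984 = 1938
Band 5: 1480 × 0.957 = 1416
Band 6: 940 × 0.937 = 881
Net migration: Band 2 + 110 → 1214
→ [1392, 1214, 1599, 1938, 1416, 881]
Period 2.
Births: 1214 × 0.243 = 295, 1599 × 0.504 = 806 → total 1101
Band 2: 1392 × 0.977 = 1360
Band 3: 1214 × 0.975 = 1184
Band 4: 1599 × 0.984 = 1573
Band 5: 1938 × 0.957 = 1855
Band 6: 1416 × 0.937 = 1327
Net migration: Band 2 + 110 → 1470
→ [1101, 1470, 1184, 1573, 1855, 1327]
Period 3.
Births: 1470 × 0.243 = 357, 1184 × 0.504 = 597 → total 954
Band 2: 1101 × 0.977 = 1076
Band 3: 1470 × 0.975 = 1433
Band 4: 1184 × 0.984 = 1165
Band 5: 1573 × 0.957 = 1505
Band 6: 1855 × 0.937 = 1738
Net migration: Band 2 + 110 → 1186
→ [954, 1186, 1433, 1165, 1505, 1738]
Period 4.
Births: 1186 × 0.243 = 288, 1433 × 0.504 = 722 → total 1010
Band 2: 954 × 0.977 = 932
Band 3: 1186 × 0.975 = 1156
Band 4: 1433 × 0.984 = 1410
Band 5: 1165 × 0.957 = 1115
Band 6: 1505 × 0.937 = 1410
Net migration: Band 2 + 110 → 1042
→ [1010, 1042, 1156, 1410, 1115, 1410]

1410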